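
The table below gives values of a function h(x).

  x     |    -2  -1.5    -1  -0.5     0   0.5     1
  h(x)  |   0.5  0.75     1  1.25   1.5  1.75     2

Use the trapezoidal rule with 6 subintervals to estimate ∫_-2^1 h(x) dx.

Δx = 0.5.
T_6 = (0.5/2)·[0.5 + 2·0.75 + 2·1 + 2·1.25 + 2·1.5 + 2·1.75 + 2] = 3.75.

3.75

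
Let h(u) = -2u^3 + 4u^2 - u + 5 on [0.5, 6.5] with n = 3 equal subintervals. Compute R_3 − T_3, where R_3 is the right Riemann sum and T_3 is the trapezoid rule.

-387

R_3 = -972.5.
T_3 = -585.5.
R_3 − T_3 = -387.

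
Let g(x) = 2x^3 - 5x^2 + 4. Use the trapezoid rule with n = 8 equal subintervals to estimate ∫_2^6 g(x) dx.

Δx = (6 − 2)/8 = 0.5.
g(2) = 0, g(2.5) = 4, g(3) = 13, g(3.5) = 28.5, g(4) = 52, g(4.5) = 85, g(5) = 129, g(5.5) = 185.5, g(6) = 256.
T_8 = (Δx/2)·[g(x_0) + 2g(x_1) + ... + 2g(x_{7}) + g(x_8)].
Sum = 312.5.

312.5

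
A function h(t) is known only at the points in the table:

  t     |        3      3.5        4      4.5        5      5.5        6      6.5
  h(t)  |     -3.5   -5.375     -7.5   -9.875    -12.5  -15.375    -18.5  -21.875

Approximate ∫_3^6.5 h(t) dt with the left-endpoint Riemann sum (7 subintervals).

Δt = 0.5.
Sum = 0.5·[(-3.5) + (-5.375) + (-7.5) + (-9.875) + (-12.5) + (-15.375) + (-18.5)] = -36.3125.

-36.3125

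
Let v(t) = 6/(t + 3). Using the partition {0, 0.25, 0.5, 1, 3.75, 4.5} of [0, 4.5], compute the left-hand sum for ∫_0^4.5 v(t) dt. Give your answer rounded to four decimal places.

Subinterval widths: 0.25, 0.25, 0.5, 2.75, 0.75.
Left endpoints: 0, 0.25, 0.5, 1, 3.75.
v(0) = 2, v(0.25) = 24/13, v(0.5) = 12/7, v(1) = 1.5, v(3.75) = 8/9.
Sum = Σ Δt_i · v(t_i).
Sum ≈ 6.6103.

6.6103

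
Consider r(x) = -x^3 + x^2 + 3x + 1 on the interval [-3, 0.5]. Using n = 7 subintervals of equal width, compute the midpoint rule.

19.3046875

Δx = (0.5 − (-3))/7 = 0.5.
Midpoints: -2.75, -2.25, -1.75, -1.25, -0.75, -0.25, 0.25.
r(-2.75) = 21.109375, r(-2.25) = 10.703125, r(-1.75) = 4.171875, r(-1.25) = 0.765625, r(-0.75) = -0.265625, r(-0.25) = 0.328125, r(0.25) = 1.796875.
Sum = Δx · [r(-2.75) + r(-2.25) + r(-1.75) + ...].
Sum = 19.3046875.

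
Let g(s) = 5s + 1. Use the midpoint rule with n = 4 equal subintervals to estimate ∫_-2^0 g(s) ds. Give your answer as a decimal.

-8

Δs = (0 − (-2))/4 = 0.5.
Midpoints: -1.75, -1.25, -0.75, -0.25.
g(-1.75) = -7.75, g(-1.25) = -5.25, g(-0.75) = -2.75, g(-0.25) = -0.25.
Sum = Δs · [g(-1.75) + g(-1.25) + g(-0.75) + g(-0.25)].
Sum = -8.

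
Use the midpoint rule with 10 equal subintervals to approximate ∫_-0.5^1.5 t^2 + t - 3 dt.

-3.84

Δt = (1.5 − (-0.5))/10 = 0.2.
Midpoints: -0.4, -0.2, 0, 0.2, 0.4, 0.6, 0.8, 1, 1.2, 1.4.
f(-0.4) = -3.24, f(-0.2) = -3.16, f(0) = -3, f(0.2) = -2.76, f(0.4) = -2.44, f(0.6) = -2.04, f(0.8) = -1.56, f(1) = -1, f(1.2) = -0.36, f(1.4) = 0.36.
Sum = Δt · [f(-0.4) + f(-0.2) + f(0) + ...].
Sum = -3.84.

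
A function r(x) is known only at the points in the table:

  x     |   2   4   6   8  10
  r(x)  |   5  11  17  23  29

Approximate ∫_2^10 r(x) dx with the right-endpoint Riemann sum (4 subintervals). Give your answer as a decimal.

160

Δx = 2.
Sum = 2·[11 + 17 + 23 + 29] = 160.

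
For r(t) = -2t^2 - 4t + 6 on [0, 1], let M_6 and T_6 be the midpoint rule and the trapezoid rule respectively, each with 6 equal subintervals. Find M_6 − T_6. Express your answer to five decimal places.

M_6 ≈ 3.3379630.
T_6 ≈ 3.3240741.
M_6 − T_6 ≈ 0.01389.

0.01389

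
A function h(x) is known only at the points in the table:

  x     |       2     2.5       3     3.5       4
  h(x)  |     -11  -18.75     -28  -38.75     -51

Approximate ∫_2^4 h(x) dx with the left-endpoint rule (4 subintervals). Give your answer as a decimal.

-48.25

Δx = 0.5.
Sum = 0.5·[(-11) + (-18.75) + (-28) + (-38.75)] = -48.25.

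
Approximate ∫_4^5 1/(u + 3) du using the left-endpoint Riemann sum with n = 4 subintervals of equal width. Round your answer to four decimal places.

0.1358

Δu = (5 − 4)/4 = 0.25.
Left endpoints: 4, 4.25, 4.5, 4.75.
f(4) = 1/7, f(4.25) = 4/29, f(4.5) = 2/15, f(4.75) = 4/31.
Sum = Δu · [f(4) + f(4.25) + f(4.5) + f(4.75)].
Sum ≈ 0.1358.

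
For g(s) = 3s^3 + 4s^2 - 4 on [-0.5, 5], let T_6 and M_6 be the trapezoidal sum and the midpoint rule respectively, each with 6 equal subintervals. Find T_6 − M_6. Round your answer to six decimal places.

T_6 ≈ 632.21513310.
M_6 ≈ 604.19712095.
T_6 − M_6 ≈ 28.018012.

28.018012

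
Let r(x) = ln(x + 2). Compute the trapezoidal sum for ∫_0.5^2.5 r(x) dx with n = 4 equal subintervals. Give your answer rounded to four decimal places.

Δx = (2.5 − 0.5)/4 = 0.5.
r(0.5) ≈ 0.9163, r(1) ≈ 1.0986, r(1.5) ≈ 1.2528, r(2) ≈ 1.3863, r(2.5) ≈ 1.5041.
T_4 = (Δx/2)·[r(x_0) + 2r(x_1) + 2r(x_2) + 2r(x_3) + r(x_4)].
Sum ≈ 2.4739.

2.4739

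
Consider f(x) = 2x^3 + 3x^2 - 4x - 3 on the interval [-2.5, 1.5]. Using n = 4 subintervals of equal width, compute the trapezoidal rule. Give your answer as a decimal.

-2

Δx = (1.5 − (-2.5))/4 = 1.
f(-2.5) = -5.5, f(-1.5) = 3, f(-0.5) = -0.5, f(0.5) = -4, f(1.5) = 4.5.
T_4 = (Δx/2)·[f(x_0) + 2f(x_1) + 2f(x_2) + 2f(x_3) + f(x_4)].
Sum = -2.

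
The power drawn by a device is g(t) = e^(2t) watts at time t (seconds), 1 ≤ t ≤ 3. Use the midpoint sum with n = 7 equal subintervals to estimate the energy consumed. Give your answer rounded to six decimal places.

Δt = (3 − 1)/7 = 2/7.
Midpoints: 8/7, 10/7, 12/7, 2, 16/7, 18/7, 20/7.
g(8/7) ≈ 9.832707, g(10/7) ≈ 17.411708, g(12/7) ≈ 30.832565, g(2) ≈ 54.598150, g(16/7) ≈ 96.682128, g(18/7) ≈ 171.204225, g(20/7) ≈ 303.167578.
Sum = Δt · [g(8/7) + g(10/7) + g(12/7) + ...].
Sum ≈ 195.351160.

195.351160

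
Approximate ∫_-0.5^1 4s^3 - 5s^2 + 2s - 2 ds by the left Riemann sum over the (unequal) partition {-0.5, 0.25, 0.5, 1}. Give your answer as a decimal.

-4.875

Subinterval widths: 0.75, 0.25, 0.5.
Left endpoints: -0.5, 0.25, 0.5.
f(-0.5) = -4.75, f(0.25) = -1.75, f(0.5) = -1.75.
Sum = Σ Δs_i · f(s_i).
Sum = -4.875.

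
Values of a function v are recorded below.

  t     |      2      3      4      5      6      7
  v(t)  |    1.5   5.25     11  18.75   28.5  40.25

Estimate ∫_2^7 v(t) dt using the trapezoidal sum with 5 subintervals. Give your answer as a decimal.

Δt = 1.
T_5 = (1/2)·[1.5 + 2·5.25 + 2·11 + 2·18.75 + 2·28.5 + 40.25] = 84.375.

84.375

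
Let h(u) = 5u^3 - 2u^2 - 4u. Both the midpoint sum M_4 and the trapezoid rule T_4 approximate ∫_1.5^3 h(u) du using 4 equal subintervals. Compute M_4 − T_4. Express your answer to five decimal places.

-1.67432

M_4 ≈ 65.1137695.
T_4 ≈ 66.7880859.
M_4 − T_4 ≈ -1.67432.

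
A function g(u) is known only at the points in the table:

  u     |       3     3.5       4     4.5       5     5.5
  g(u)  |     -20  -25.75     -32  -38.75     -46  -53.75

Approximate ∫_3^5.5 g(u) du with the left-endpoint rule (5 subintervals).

-81.25

Δu = 0.5.
Sum = 0.5·[(-20) + (-25.75) + (-32) + (-38.75) + (-46)] = -81.25.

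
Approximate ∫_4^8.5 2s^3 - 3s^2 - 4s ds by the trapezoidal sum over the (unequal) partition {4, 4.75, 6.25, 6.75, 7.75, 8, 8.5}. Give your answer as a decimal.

Subinterval widths: 0.75, 1.5, 0.5, 1, 0.25, 0.5.
f(4) = 64, f(4.75) = 127.65625, f(6.25) = 346.09375, f(6.75) = 451.40625, f(7.75) = 719.78125, f(8) = 800, f(8.5) = 977.5.
On each subinterval the trapezoid contributes (Δs_i/2)·[f(s_{i-1}) + f(s_i)].
Sum = 1846.5.

1846.5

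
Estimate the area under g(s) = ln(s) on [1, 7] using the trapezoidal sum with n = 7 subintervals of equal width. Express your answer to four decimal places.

Δs = (7 − 1)/7 = 6/7.
g(1) ≈ 0.0000, g(13/7) ≈ 0.6190, g(19/7) ≈ 0.9985, g(25/7) ≈ 1.2730, g(31/7) ≈ 1.4881, g(37/7) ≈ 1.6650, g(43/7) ≈ 1.8153, g(7) ≈ 1.9459.
T_7 = (Δs/2)·[g(s_0) + 2g(s_1) + ... + 2g(s_{6}) + g(s_7)].
Sum ≈ 7.5702.

7.5702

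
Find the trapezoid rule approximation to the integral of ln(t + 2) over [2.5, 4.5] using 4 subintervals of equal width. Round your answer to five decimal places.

3.39694

Δt = (4.5 − 2.5)/4 = 0.5.
f(2.5) ≈ 1.50408, f(3) ≈ 1.60944, f(3.5) ≈ 1.70475, f(4) ≈ 1.79176, f(4.5) ≈ 1.87180.
T_4 = (Δt/2)·[f(t_0) + 2f(t_1) + 2f(t_2) + 2f(t_3) + f(t_4)].
Sum ≈ 3.39694.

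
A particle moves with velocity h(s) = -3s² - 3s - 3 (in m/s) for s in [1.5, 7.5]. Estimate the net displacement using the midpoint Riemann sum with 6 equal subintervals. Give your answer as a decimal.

-516

Δs = (7.5 − 1.5)/6 = 1.
Midpoints: 2, 3, 4, 5, 6, 7.
h(2) = -21, h(3) = -39, h(4) = -63, h(5) = -93, h(6) = -129, h(7) = -171.
Sum = Δs · [h(2) + h(3) + h(4) + ...].
Sum = -516.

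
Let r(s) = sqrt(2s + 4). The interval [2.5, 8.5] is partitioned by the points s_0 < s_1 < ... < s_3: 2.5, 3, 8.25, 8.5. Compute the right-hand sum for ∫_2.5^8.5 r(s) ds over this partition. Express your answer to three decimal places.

26.497

Subinterval widths: 0.5, 5.25, 0.25.
Right endpoints: 3, 8.25, 8.5.
r(3) ≈ 3.162, r(8.25) ≈ 4.528, r(8.5) ≈ 4.583.
Sum = Σ Δs_i · r(s_i).
Sum ≈ 26.497.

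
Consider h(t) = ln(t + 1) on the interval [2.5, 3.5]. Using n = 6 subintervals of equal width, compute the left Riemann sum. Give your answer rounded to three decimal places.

1.363

Δt = (3.5 − 2.5)/6 = 1/6.
Left endpoints: 2.5, 8/3, 17/6, 3, 19/6, 10/3.
h(2.5) ≈ 1.253, h(8/3) ≈ 1.299, h(17/6) ≈ 1.344, h(3) ≈ 1.386, h(19/6) ≈ 1.427, h(10/3) ≈ 1.466.
Sum = Δt · [h(2.5) + h(8/3) + h(17/6) + ...].
Sum ≈ 1.363.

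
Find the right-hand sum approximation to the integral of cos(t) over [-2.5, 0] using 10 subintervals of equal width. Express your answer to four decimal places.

0.8205

Δt = (0 − (-2.5))/10 = 0.25.
Right endpoints: -2.25, -2, -1.75, -1.5, -1.25, -1, -0.75, -0.5, -0.25, 0.
f(-2.25) ≈ -0.6282, f(-2) ≈ -0.4161, f(-1.75) ≈ -0.1782, f(-1.5) ≈ 0.0707, f(-1.25) ≈ 0.3153, f(-1) ≈ 0.5403, f(-0.75) ≈ 0.7317, f(-0.5) ≈ 0.8776, f(-0.25) ≈ 0.9689, f(0) ≈ 1.0000.
Sum = Δt · [f(-2.25) + f(-2) + f(-1.75) + ...].
Sum ≈ 0.8205.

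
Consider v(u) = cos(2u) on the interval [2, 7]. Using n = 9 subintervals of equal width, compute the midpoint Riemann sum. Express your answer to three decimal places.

Δu = (7 − 2)/9 = 5/9.
Midpoints: 41/18, 17/6, 61/18, 71/18, 4.5, 91/18, 101/18, 37/6, 121/18.
v(41/18) ≈ -0.156, v(17/6) ≈ 0.816, v(61/18) ≈ 0.880, v(71/18) ≈ -0.035, v(4.5) ≈ -0.911, v(91/18) ≈ -0.774, v(101/18) ≈ 0.225, v(37/6) ≈ 0.973, v(121/18) ≈ 0.639.
Sum = Δu · [v(41/18) + v(17/6) + v(61/18) + ...].
Sum ≈ 0.920.

0.920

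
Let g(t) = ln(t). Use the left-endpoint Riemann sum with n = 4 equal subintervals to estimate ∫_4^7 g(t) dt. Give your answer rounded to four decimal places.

4.8613

Δt = (7 − 4)/4 = 0.75.
Left endpoints: 4, 4.75, 5.5, 6.25.
g(4) ≈ 1.3863, g(4.75) ≈ 1.5581, g(5.5) ≈ 1.7047, g(6.25) ≈ 1.8326.
Sum = Δt · [g(4) + g(4.75) + g(5.5) + g(6.25)].
Sum ≈ 4.8613.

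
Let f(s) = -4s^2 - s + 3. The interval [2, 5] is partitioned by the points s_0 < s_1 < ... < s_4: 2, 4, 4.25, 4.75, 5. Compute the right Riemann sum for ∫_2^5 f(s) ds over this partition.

Subinterval widths: 2, 0.25, 0.5, 0.25.
Right endpoints: 4, 4.25, 4.75, 5.
f(4) = -65, f(4.25) = -73.5, f(4.75) = -92, f(5) = -102.
Sum = Σ Δs_i · f(s_i).
Sum = -219.875.

-219.875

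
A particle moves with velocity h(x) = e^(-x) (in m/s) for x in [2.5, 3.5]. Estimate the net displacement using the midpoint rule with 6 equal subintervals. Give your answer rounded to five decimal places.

Δx = (3.5 − 2.5)/6 = 1/6.
Midpoints: 31/12, 2.75, 35/12, 37/12, 3.25, 41/12.
h(31/12) ≈ 0.07552, h(2.75) ≈ 0.06393, h(35/12) ≈ 0.05411, h(37/12) ≈ 0.04581, h(3.25) ≈ 0.03877, h(41/12) ≈ 0.03282.
Sum = Δx · [h(31/12) + h(2.75) + h(35/12) + ...].
Sum ≈ 0.05183.

0.05183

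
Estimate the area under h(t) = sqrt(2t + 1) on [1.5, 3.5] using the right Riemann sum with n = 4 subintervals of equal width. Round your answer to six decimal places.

5.079868

Δt = (3.5 − 1.5)/4 = 0.5.
Right endpoints: 2, 2.5, 3, 3.5.
h(2) ≈ 2.236068, h(2.5) ≈ 2.449490, h(3) ≈ 2.645751, h(3.5) ≈ 2.828427.
Sum = Δt · [h(2) + h(2.5) + h(3) + h(3.5)].
Sum ≈ 5.079868.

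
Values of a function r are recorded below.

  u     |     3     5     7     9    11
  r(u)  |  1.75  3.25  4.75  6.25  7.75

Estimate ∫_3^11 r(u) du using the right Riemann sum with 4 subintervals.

Δu = 2.
Sum = 2·[3.25 + 4.75 + 6.25 + 7.75] = 44.

44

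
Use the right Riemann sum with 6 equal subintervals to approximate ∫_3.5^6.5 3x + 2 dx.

53.25

Δx = (6.5 − 3.5)/6 = 0.5.
Right endpoints: 4, 4.5, 5, 5.5, 6, 6.5.
f(4) = 14, f(4.5) = 15.5, f(5) = 17, f(5.5) = 18.5, f(6) = 20, f(6.5) = 21.5.
Sum = Δx · [f(4) + f(4.5) + f(5) + ...].
Sum = 53.25.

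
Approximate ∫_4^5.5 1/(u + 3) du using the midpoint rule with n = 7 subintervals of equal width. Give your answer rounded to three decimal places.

Δu = (5.5 − 4)/7 = 3/14.
Midpoints: 115/28, 121/28, 127/28, 4.75, 139/28, 145/28, 151/28.
f(115/28) = 28/199, f(121/28) = 28/205, f(127/28) = 28/211, f(4.75) = 4/31, f(139/28) = 28/223, f(145/28) = 28/229, f(151/28) = 28/235.
Sum = Δu · [f(115/28) + f(121/28) + f(127/28) + ...].
Sum ≈ 0.194.

0.194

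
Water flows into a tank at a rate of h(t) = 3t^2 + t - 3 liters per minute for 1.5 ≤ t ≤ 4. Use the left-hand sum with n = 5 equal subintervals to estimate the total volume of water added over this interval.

Δt = (4 − 1.5)/5 = 0.5.
Left endpoints: 1.5, 2, 2.5, 3, 3.5.
h(1.5) = 5.25, h(2) = 11, h(2.5) = 18.25, h(3) = 27, h(3.5) = 37.25.
Sum = Δt · [h(1.5) + h(2) + h(2.5) + h(3) + h(3.5)].
Sum = 49.375.

49.375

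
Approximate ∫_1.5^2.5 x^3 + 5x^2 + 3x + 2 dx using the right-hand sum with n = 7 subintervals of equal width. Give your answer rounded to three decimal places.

Δx = (2.5 − 1.5)/7 = 1/7.
Right endpoints: 23/14, 25/14, 27/14, 29/14, 31/14, 33/14, 2.5.
f(23/14) = 68209/2744, f(25/14) = 79563/2744, f(27/14) = 92077/2744, f(29/14) = 105799/2744, f(31/14) = 120777/2744, f(33/14) = 137059/2744, f(2.5) = 56.375.
Sum = Δx · [f(23/14) + f(25/14) + f(27/14) + ...].
Sum ≈ 39.472.

39.472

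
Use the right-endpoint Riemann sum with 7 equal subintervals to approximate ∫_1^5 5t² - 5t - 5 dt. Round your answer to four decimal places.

Δt = (5 − 1)/7 = 4/7.
Right endpoints: 11/7, 15/7, 19/7, 23/7, 27/7, 31/7, 5.
f(11/7) = -25/49, f(15/7) = 355/49, f(19/7) = 895/49, f(23/7) = 1595/49, f(27/7) = 2455/49, f(31/7) = 3475/49, f(5) = 95.
Sum = Δt · [f(11/7) + f(15/7) + f(19/7) + ...].
Sum ≈ 156.3265.

156.3265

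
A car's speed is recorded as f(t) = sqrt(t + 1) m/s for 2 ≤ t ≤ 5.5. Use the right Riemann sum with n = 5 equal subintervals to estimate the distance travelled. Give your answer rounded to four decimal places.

7.8661

Δt = (5.5 − 2)/5 = 0.7.
Right endpoints: 2.7, 3.4, 4.1, 4.8, 5.5.
f(2.7) ≈ 1.9235, f(3.4) ≈ 2.0976, f(4.1) ≈ 2.2583, f(4.8) ≈ 2.4083, f(5.5) ≈ 2.5495.
Sum = Δt · [f(2.7) + f(3.4) + f(4.1) + f(4.8) + f(5.5)].
Sum ≈ 7.8661.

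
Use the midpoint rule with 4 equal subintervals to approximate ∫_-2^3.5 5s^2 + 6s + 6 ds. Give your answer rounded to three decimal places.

138.209

Δs = (3.5 − (-2))/4 = 1.375.
Midpoints: -1.3125, 0.0625, 1.4375, 2.8125.
f(-1.3125) = 6.73828125, f(0.0625) = 6.39453125, f(1.4375) = 24.95703125, f(2.8125) = 62.42578125.
Sum = Δs · [f(-1.3125) + f(0.0625) + f(1.4375) + f(2.8125)].
Sum ≈ 138.209.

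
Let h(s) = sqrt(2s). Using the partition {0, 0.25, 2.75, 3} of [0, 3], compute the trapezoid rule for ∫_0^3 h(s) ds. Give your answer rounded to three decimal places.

Subinterval widths: 0.25, 2.5, 0.25.
h(0) ≈ 0.000, h(0.25) ≈ 0.707, h(2.75) ≈ 2.345, h(3) ≈ 2.449.
On each subinterval the trapezoid contributes (Δs_i/2)·[h(s_{i-1}) + h(s_i)].
Sum ≈ 4.503.

4.503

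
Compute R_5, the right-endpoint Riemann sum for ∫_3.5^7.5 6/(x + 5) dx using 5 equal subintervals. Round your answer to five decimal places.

Δx = (7.5 − 3.5)/5 = 0.8.
Right endpoints: 4.3, 5.1, 5.9, 6.7, 7.5.
f(4.3) = 20/31, f(5.1) = 60/101, f(5.9) = 60/109, f(6.7) = 20/39, f(7.5) = 0.48.
Sum = Δx · [f(4.3) + f(5.1) + f(5.9) + f(6.7) + f(7.5)].
Sum ≈ 2.22600.

2.22600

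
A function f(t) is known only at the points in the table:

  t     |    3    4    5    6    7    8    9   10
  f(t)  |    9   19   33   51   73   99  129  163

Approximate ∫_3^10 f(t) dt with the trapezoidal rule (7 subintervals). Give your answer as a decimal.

Δt = 1.
T_7 = (1/2)·[9 + 2·19 + 2·33 + 2·51 + 2·73 + 2·99 + 2·129 + 163] = 490.

490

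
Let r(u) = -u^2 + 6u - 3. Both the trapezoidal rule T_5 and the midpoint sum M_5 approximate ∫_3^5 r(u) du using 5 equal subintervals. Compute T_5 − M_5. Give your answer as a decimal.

-0.08

T_5 = 9.28.
M_5 = 9.36.
T_5 − M_5 = -0.08.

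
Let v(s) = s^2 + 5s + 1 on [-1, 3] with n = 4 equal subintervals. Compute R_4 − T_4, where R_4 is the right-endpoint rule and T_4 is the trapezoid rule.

14

R_4 = 48.
T_4 = 34.
R_4 − T_4 = 14.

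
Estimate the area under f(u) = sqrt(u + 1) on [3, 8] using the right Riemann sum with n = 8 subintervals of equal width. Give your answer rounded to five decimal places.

12.97646

Δu = (8 − 3)/8 = 0.625.
Right endpoints: 3.625, 4.25, 4.875, 5.5, 6.125, 6.75, 7.375, 8.
f(3.625) ≈ 2.15058, f(4.25) ≈ 2.29129, f(4.875) ≈ 2.42384, f(5.5) ≈ 2.54951, f(6.125) ≈ 2.66927, f(6.75) ≈ 2.78388, f(7.375) ≈ 2.89396, f(8) ≈ 3.00000.
Sum = Δu · [f(3.625) + f(4.25) + f(4.875) + ...].
Sum ≈ 12.97646.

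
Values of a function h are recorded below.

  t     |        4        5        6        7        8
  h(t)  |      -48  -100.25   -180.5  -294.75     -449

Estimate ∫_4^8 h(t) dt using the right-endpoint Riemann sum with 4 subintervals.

-1024.5

Δt = 1.
Sum = 1·[(-100.25) + (-180.5) + (-294.75) + (-449)] = -1024.5.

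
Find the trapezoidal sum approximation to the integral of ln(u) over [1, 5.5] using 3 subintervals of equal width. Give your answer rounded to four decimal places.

4.7324

Δu = (5.5 − 1)/3 = 1.5.
f(1) ≈ 0.0000, f(2.5) ≈ 0.9163, f(4) ≈ 1.3863, f(5.5) ≈ 1.7047.
T_3 = (Δu/2)·[f(u_0) + 2f(u_1) + 2f(u_2) + f(u_3)].
Sum ≈ 4.7324.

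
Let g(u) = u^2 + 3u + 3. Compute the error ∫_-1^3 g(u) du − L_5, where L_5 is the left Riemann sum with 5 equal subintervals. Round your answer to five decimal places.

7.57333

Exact integral: ∫_-1^3 g(u) du ≈ 33.3333333.
L_5 = 25.76.
Error ≈ 33.3333333 − 25.76 ≈ 7.57333.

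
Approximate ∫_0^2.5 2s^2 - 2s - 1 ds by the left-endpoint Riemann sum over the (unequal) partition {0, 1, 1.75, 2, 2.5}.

0.15625

Subinterval widths: 1, 0.75, 0.25, 0.5.
Left endpoints: 0, 1, 1.75, 2.
f(0) = -1, f(1) = -1, f(1.75) = 1.625, f(2) = 3.
Sum = Σ Δs_i · f(s_i).
Sum = 0.15625.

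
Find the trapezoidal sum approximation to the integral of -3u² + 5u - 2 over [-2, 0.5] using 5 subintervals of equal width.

-22.8125

Δu = (0.5 − (-2))/5 = 0.5.
f(-2) = -24, f(-1.5) = -16.25, f(-1) = -10, f(-0.5) = -5.25, f(0) = -2, f(0.5) = -0.25.
T_5 = (Δu/2)·[f(u_0) + 2f(u_1) + ... + 2f(u_{4}) + f(u_5)].
Sum = -22.8125.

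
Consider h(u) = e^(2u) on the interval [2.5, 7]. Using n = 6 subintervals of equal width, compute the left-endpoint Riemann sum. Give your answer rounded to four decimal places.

259024.2509

Δu = (7 − 2.5)/6 = 0.75.
Left endpoints: 2.5, 3.25, 4, 4.75, 5.5, 6.25.
h(2.5) ≈ 148.4132, h(3.25) ≈ 665.1416, h(4) ≈ 2980.9580, h(4.75) ≈ 13359.7268, h(5.5) ≈ 59874.1417, h(6.25) ≈ 268337.2865.
Sum = Δu · [h(2.5) + h(3.25) + h(4) + ...].
Sum ≈ 259024.2509.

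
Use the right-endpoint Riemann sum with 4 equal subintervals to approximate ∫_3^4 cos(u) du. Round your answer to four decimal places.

Δu = (4 − 3)/4 = 0.25.
Right endpoints: 3.25, 3.5, 3.75, 4.
f(3.25) ≈ -0.9941, f(3.5) ≈ -0.9365, f(3.75) ≈ -0.8206, f(4) ≈ -0.6536.
Sum = Δu · [f(3.25) + f(3.5) + f(3.75) + f(4)].
Sum ≈ -0.8512.

-0.8512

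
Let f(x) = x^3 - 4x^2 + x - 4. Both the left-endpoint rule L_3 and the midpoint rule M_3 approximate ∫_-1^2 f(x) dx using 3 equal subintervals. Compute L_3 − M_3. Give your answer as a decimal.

-1.875

L_3 = -20.
M_3 = -18.125.
L_3 − M_3 = -1.875.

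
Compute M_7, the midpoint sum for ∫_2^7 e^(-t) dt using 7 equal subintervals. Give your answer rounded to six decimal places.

0.131608

Δt = (7 − 2)/7 = 5/7.
Midpoints: 33/14, 43/14, 53/14, 4.5, 73/14, 83/14, 93/14.
f(33/14) ≈ 0.094690, f(43/14) ≈ 0.046355, f(53/14) ≈ 0.022693, f(4.5) ≈ 0.011109, f(73/14) ≈ 0.005438, f(83/14) ≈ 0.002662, f(93/14) ≈ 0.001303.
Sum = Δt · [f(33/14) + f(43/14) + f(53/14) + ...].
Sum ≈ 0.131608.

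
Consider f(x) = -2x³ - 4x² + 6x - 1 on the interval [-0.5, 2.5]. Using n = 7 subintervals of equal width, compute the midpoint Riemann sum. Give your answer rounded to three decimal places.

-25.041

Δx = (2.5 − (-0.5))/7 = 3/7.
Midpoints: -2/7, 1/7, 4/7, 1, 10/7, 13/7, 16/7.
f(-2/7) = -1027/343, f(1/7) = -79/343, f(4/7) = 257/343, f(1) = -1, f(10/7) = -2203/343, f(13/7) = -5647/343, f(16/7) = -10999/343.
Sum = Δx · [f(-2/7) + f(1/7) + f(4/7) + ...].
Sum ≈ -25.041.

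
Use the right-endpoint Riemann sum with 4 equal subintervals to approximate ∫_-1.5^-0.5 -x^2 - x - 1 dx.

-0.96875

Δx = (-0.5 − (-1.5))/4 = 0.25.
Right endpoints: -1.25, -1, -0.75, -0.5.
f(-1.25) = -1.3125, f(-1) = -1, f(-0.75) = -0.8125, f(-0.5) = -0.75.
Sum = Δx · [f(-1.25) + f(-1) + f(-0.75) + f(-0.5)].
Sum = -0.96875.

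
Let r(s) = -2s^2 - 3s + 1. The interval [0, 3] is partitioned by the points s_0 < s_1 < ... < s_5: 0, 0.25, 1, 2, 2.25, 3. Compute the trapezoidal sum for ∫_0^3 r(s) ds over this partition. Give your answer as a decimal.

Subinterval widths: 0.25, 0.75, 1, 0.25, 0.75.
r(0) = 1, r(0.25) = 0.125, r(1) = -4, r(2) = -13, r(2.25) = -15.875, r(3) = -26.
On each subinterval the trapezoid contributes (Δs_i/2)·[r(s_{i-1}) + r(s_i)].
Sum = -29.125.

-29.125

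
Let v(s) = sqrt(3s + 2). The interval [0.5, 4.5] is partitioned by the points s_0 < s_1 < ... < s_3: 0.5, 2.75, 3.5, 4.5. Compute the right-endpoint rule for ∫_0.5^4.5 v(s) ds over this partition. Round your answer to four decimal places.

Subinterval widths: 2.25, 0.75, 1.
Right endpoints: 2.75, 3.5, 4.5.
v(2.75) ≈ 3.2016, v(3.5) ≈ 3.5355, v(4.5) ≈ 3.9370.
Sum = Σ Δs_i · v(s_i).
Sum ≈ 13.7922.

13.7922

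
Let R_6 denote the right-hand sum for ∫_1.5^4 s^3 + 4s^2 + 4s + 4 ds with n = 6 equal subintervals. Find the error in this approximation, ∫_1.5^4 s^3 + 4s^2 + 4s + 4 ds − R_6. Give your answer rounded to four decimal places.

Exact integral: ∫_1.5^4 f(s) ds ≈ 181.067708.
R_6 ≈ 208.125723.
Error ≈ 181.067708 − 208.125723 ≈ -27.0580.

-27.0580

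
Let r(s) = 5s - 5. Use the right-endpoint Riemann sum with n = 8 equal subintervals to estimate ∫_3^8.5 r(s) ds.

Δs = (8.5 − 3)/8 = 0.6875.
Right endpoints: 3.6875, 4.375, 5.0625, 5.75, 6.4375, 7.125, 7.8125, 8.5.
r(3.6875) = 13.4375, r(4.375) = 16.875, r(5.0625) = 20.3125, r(5.75) = 23.75, r(6.4375) = 27.1875, r(7.125) = 30.625, r(7.8125) = 34.0625, r(8.5) = 37.5.
Sum = Δs · [r(3.6875) + r(4.375) + r(5.0625) + ...].
Sum = 140.078125.

140.078125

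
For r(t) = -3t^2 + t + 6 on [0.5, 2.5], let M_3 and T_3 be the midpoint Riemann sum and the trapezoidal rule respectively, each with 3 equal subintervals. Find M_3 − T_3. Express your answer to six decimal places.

0.666667

M_3 ≈ -0.27777778.
T_3 ≈ -0.94444444.
M_3 − T_3 ≈ 0.666667.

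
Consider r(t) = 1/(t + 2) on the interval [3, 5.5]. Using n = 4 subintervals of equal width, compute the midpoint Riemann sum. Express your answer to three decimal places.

Δt = (5.5 − 3)/4 = 0.625.
Midpoints: 3.3125, 3.9375, 4.5625, 5.1875.
r(3.3125) = 16/85, r(3.9375) = 16/95, r(4.5625) = 16/105, r(5.1875) = 16/115.
Sum = Δt · [r(3.3125) + r(3.9375) + r(4.5625) + r(5.1875)].
Sum ≈ 0.405.

0.405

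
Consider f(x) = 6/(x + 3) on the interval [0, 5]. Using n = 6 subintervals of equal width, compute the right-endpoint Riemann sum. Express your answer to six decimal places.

Δx = (5 − 0)/6 = 5/6.
Right endpoints: 5/6, 5/3, 2.5, 10/3, 25/6, 5.
f(5/6) = 36/23, f(5/3) = 9/7, f(2.5) = 12/11, f(10/3) = 18/19, f(25/6) = 36/43, f(5) = 0.75.
Sum = Δx · [f(5/6) + f(5/3) + f(2.5) + ...].
Sum ≈ 5.397015.

5.397015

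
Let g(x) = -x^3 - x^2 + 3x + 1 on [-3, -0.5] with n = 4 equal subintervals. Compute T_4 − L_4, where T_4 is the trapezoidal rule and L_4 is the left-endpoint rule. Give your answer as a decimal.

-3.3203125

T_4 ≈ 1.342773.
L_4 ≈ 4.663086.
T_4 − L_4 = -3.3203125.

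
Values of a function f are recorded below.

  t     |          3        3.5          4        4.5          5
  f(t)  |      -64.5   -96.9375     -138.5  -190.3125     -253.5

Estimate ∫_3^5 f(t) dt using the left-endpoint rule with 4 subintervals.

Δt = 0.5.
Sum = 0.5·[(-64.5) + (-96.9375) + (-138.5) + (-190.3125)] = -245.125.

-245.125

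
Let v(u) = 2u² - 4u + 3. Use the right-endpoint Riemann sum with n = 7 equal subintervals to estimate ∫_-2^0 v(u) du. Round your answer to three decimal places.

Δu = (0 − (-2))/7 = 2/7.
Right endpoints: -12/7, -10/7, -8/7, -6/7, -4/7, -2/7, 0.
v(-12/7) = 771/49, v(-10/7) = 627/49, v(-8/7) = 499/49, v(-6/7) = 387/49, v(-4/7) = 291/49, v(-2/7) = 211/49, v(0) = 3.
Sum = Δu · [v(-12/7) + v(-10/7) + v(-8/7) + ...].
Sum ≈ 17.102.

17.102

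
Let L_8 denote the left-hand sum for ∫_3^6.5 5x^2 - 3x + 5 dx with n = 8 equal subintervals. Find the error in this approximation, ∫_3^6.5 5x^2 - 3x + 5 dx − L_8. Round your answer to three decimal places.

Exact integral: ∫_3^6.5 f(x) dx ≈ 380.33333.
L_8 ≈ 346.82129.
Error ≈ 380.33333 − 346.82129 ≈ 33.512.

33.512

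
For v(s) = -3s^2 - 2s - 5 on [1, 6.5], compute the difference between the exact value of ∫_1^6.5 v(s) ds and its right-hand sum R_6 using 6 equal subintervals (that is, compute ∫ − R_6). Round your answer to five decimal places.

64.07118

Exact integral: ∫_1^6.5 v(s) ds = -342.375.
R_6 ≈ -406.4461806.
Error ≈ -342.375 − (-406.4461806) ≈ 64.07118.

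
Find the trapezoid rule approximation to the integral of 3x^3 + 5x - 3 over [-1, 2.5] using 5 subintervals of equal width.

Δx = (2.5 − (-1))/5 = 0.7.
f(-1) = -11, f(-0.3) = -4.581, f(0.4) = -0.808, f(1.1) = 6.493, f(1.8) = 23.496, f(2.5) = 56.375.
T_5 = (Δx/2)·[f(x_0) + 2f(x_1) + ... + 2f(x_{4}) + f(x_5)].
Sum = 33.10125.

33.10125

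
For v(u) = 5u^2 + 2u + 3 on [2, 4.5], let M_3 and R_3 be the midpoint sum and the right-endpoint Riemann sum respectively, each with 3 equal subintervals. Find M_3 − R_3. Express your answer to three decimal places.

-38.108

M_3 ≈ 161.56829.
R_3 ≈ 199.67593.
M_3 − R_3 ≈ -38.108.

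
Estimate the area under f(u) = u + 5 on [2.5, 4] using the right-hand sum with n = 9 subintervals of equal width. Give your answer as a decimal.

Δu = (4 − 2.5)/9 = 1/6.
Right endpoints: 8/3, 17/6, 3, 19/6, 10/3, 3.5, 11/3, 23/6, 4.
f(8/3) = 23/3, f(17/6) = 47/6, f(3) = 8, f(19/6) = 49/6, f(10/3) = 25/3, f(3.5) = 8.5, f(11/3) = 26/3, f(23/6) = 53/6, f(4) = 9.
Sum = Δu · [f(8/3) + f(17/6) + f(3) + ...].
Sum = 12.5.

12.5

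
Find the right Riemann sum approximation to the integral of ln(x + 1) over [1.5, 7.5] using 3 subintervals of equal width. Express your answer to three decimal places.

Δx = (7.5 − 1.5)/3 = 2.
Right endpoints: 3.5, 5.5, 7.5.
f(3.5) ≈ 1.504, f(5.5) ≈ 1.872, f(7.5) ≈ 2.140.
Sum = Δx · [f(3.5) + f(5.5) + f(7.5)].
Sum ≈ 11.032.

11.032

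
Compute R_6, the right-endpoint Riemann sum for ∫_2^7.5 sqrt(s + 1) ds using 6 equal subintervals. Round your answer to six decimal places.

13.591148

Δs = (7.5 − 2)/6 = 11/12.
Right endpoints: 35/12, 23/6, 4.75, 17/3, 79/12, 7.5.
f(35/12) ≈ 1.979057, f(23/6) ≈ 2.198484, f(4.75) ≈ 2.397916, f(17/3) ≈ 2.581989, f(79/12) ≈ 2.753785, f(7.5) ≈ 2.915476.
Sum = Δs · [f(35/12) + f(23/6) + f(4.75) + ...].
Sum ≈ 13.591148.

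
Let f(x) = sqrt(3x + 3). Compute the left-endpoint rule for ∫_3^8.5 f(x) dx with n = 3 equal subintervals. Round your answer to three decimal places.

22.813

Δx = (8.5 − 3)/3 = 11/6.
Left endpoints: 3, 29/6, 20/3.
f(3) ≈ 3.464, f(29/6) ≈ 4.183, f(20/3) ≈ 4.796.
Sum = Δx · [f(3) + f(29/6) + f(20/3)].
Sum ≈ 22.813.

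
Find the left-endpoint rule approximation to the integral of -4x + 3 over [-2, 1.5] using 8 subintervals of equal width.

Δx = (1.5 − (-2))/8 = 0.4375.
Left endpoints: -2, -1.5625, -1.125, -0.6875, -0.25, 0.1875, 0.625, 1.0625.
f(-2) = 11, f(-1.5625) = 9.25, f(-1.125) = 7.5, f(-0.6875) = 5.75, f(-0.25) = 4, f(0.1875) = 2.25, f(0.625) = 0.5, f(1.0625) = -1.25.
Sum = Δx · [f(-2) + f(-1.5625) + f(-1.125) + ...].
Sum = 17.0625.

17.0625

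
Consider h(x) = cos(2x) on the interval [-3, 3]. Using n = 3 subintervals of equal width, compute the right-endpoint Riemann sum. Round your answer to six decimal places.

0.255753

Δx = (3 − (-3))/3 = 2.
Right endpoints: -1, 1, 3.
h(-1) ≈ -0.416147, h(1) ≈ -0.416147, h(3) ≈ 0.960170.
Sum = Δx · [h(-1) + h(1) + h(3)].
Sum ≈ 0.255753.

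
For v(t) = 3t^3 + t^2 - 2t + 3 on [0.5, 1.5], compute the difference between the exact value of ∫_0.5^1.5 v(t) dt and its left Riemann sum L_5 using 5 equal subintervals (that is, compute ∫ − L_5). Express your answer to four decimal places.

Exact integral: ∫_0.5^1.5 v(t) dt ≈ 5.833333.
L_5 = 4.925.
Error ≈ 5.833333 − 4.925 ≈ 0.9083.

0.9083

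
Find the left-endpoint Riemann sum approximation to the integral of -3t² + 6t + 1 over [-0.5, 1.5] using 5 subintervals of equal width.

Δt = (1.5 − (-0.5))/5 = 0.4.
Left endpoints: -0.5, -0.1, 0.3, 0.7, 1.1.
f(-0.5) = -2.75, f(-0.1) = 0.37, f(0.3) = 2.53, f(0.7) = 3.73, f(1.1) = 3.97.
Sum = Δt · [f(-0.5) + f(-0.1) + f(0.3) + f(0.7) + f(1.1)].
Sum = 3.14.

3.14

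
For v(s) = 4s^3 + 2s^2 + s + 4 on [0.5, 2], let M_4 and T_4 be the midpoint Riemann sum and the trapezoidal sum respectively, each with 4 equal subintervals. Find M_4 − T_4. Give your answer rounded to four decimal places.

-0.8965

M_4 ≈ 28.763672.
T_4 = 29.66015625.
M_4 − T_4 ≈ -0.8965.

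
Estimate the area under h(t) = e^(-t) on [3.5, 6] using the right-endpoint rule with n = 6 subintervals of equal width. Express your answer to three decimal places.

Δt = (6 − 3.5)/6 = 5/12.
Right endpoints: 47/12, 13/3, 4.75, 31/6, 67/12, 6.
h(47/12) ≈ 0.020, h(13/3) ≈ 0.013, h(4.75) ≈ 0.009, h(31/6) ≈ 0.006, h(67/12) ≈ 0.004, h(6) ≈ 0.002.
Sum = Δt · [h(47/12) + h(13/3) + h(4.75) + ...].
Sum ≈ 0.022.

0.022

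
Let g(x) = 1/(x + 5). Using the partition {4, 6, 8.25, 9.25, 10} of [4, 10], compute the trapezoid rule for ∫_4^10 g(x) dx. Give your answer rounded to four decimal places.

Subinterval widths: 2, 2.25, 1, 0.75.
g(4) = 1/9, g(6) = 1/11, g(8.25) = 4/53, g(9.25) = 4/57, g(10) = 1/15.
On each subinterval the trapezoid contributes (Δx_i/2)·[g(x_{i-1}) + g(x_i)].
Sum ≈ 0.5133.

0.5133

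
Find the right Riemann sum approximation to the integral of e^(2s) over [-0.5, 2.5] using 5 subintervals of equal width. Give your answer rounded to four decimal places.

127.1128

Δs = (2.5 − (-0.5))/5 = 0.6.
Right endpoints: 0.1, 0.7, 1.3, 1.9, 2.5.
f(0.1) ≈ 1.2214, f(0.7) ≈ 4.0552, f(1.3) ≈ 13.4637, f(1.9) ≈ 44.7012, f(2.5) ≈ 148.4132.
Sum = Δs · [f(0.1) + f(0.7) + f(1.3) + f(1.9) + f(2.5)].
Sum ≈ 127.1128.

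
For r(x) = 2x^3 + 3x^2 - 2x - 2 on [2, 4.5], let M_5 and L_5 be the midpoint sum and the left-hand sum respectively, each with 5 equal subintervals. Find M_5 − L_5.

48.984375

M_5 = 257.734375.
L_5 = 208.75.
M_5 − L_5 = 48.984375.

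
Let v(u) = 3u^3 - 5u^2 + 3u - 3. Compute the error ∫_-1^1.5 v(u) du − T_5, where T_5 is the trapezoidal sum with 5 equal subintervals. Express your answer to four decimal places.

Exact integral: ∫_-1^1.5 v(u) du ≈ -9.869792.
T_5 = -10.15625.
Error ≈ -9.869792 − (-10.15625) ≈ 0.2865.

0.2865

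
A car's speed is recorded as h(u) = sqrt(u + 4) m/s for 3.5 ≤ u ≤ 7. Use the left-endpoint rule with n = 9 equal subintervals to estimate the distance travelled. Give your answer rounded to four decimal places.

10.5161

Δu = (7 − 3.5)/9 = 7/18.
Left endpoints: 3.5, 35/9, 77/18, 14/3, 91/18, 49/9, 35/6, 56/9, 119/18.
h(3.5) ≈ 2.7386, h(35/9) ≈ 2.8087, h(77/18) ≈ 2.8771, h(14/3) ≈ 2.9439, h(91/18) ≈ 3.0092, h(49/9) ≈ 3.0732, h(35/6) ≈ 3.1358, h(56/9) ≈ 3.1972, h(119/18) ≈ 3.2575.
Sum = Δu · [h(3.5) + h(35/9) + h(77/18) + ...].
Sum ≈ 10.5161.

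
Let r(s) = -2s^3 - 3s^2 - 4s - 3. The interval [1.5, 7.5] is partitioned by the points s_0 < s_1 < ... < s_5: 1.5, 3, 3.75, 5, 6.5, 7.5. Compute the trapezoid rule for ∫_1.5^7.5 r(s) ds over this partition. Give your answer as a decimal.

Subinterval widths: 1.5, 0.75, 1.25, 1.5, 1.
r(1.5) = -22.5, r(3) = -96, r(3.75) = -165.65625, r(5) = -348, r(6.5) = -705, r(7.5) = -1045.5.
On each subinterval the trapezoid contributes (Δs_i/2)·[r(s_{i-1}) + r(s_i)].
Sum = -2173.03125.

-2173.03125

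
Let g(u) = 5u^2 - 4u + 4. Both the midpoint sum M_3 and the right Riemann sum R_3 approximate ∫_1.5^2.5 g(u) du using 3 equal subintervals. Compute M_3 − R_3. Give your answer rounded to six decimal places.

M_3 ≈ 16.37037037.
R_3 ≈ 19.17592593.
M_3 − R_3 ≈ -2.805556.

-2.805556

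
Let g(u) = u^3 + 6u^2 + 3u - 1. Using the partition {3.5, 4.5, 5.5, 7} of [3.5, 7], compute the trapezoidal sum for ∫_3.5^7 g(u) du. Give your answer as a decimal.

1235.03125

Subinterval widths: 1, 1, 1.5.
g(3.5) = 125.875, g(4.5) = 225.125, g(5.5) = 363.375, g(7) = 657.
On each subinterval the trapezoid contributes (Δu_i/2)·[g(u_{i-1}) + g(u_i)].
Sum = 1235.03125.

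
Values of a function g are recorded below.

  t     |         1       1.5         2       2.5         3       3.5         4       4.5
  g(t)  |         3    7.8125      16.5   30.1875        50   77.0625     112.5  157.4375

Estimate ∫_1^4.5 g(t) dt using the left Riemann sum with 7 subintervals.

Δt = 0.5.
Sum = 0.5·[3 + 7.8125 + 16.5 + 30.1875 + 50 + 77.0625 + 112.5] = 148.53125.

148.53125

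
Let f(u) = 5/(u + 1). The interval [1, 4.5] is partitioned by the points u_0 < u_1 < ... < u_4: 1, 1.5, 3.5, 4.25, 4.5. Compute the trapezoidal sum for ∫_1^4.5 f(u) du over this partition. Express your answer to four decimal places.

5.2426

Subinterval widths: 0.5, 2, 0.75, 0.25.
f(1) = 2.5, f(1.5) = 2, f(3.5) = 10/9, f(4.25) = 20/21, f(4.5) = 10/11.
On each subinterval the trapezoid contributes (Δu_i/2)·[f(u_{i-1}) + f(u_i)].
Sum ≈ 5.2426.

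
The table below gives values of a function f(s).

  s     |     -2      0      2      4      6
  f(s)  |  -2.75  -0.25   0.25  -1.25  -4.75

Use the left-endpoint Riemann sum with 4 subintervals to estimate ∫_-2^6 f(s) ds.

Δs = 2.
Sum = 2·[(-2.75) + (-0.25) + 0.25 + (-1.25)] = -8.

-8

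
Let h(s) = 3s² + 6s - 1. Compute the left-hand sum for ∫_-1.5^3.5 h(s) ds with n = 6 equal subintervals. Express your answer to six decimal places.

Δs = (3.5 − (-1.5))/6 = 5/6.
Left endpoints: -1.5, -2/3, 1/6, 1, 11/6, 8/3.
h(-1.5) = -3.25, h(-2/3) = -11/3, h(1/6) = 1/12, h(1) = 8, h(11/6) = 241/12, h(8/3) = 109/3.
Sum = Δs · [h(-1.5) + h(-2/3) + h(1/6) + ...].
Sum ≈ 47.986111.

47.986111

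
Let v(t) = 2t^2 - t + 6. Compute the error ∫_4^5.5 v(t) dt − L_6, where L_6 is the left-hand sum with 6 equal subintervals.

3.34375

Exact integral: ∫_4^5.5 v(t) dt = 70.125.
L_6 = 66.78125.
Error = 70.125 − 66.78125 = 3.34375.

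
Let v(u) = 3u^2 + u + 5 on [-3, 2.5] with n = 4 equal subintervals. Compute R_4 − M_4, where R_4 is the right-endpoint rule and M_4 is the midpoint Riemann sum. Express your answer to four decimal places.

R_4 = 72.05859375.
M_4 ≈ 66.150391.
R_4 − M_4 ≈ 5.9082.

5.9082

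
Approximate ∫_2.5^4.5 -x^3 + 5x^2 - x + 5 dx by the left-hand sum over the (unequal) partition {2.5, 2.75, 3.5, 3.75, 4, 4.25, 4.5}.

36.48046875

Subinterval widths: 0.25, 0.75, 0.25, 0.25, 0.25, 0.25.
Left endpoints: 2.5, 2.75, 3.5, 3.75, 4, 4.25.
f(2.5) = 18.125, f(2.75) = 19.265625, f(3.5) = 19.875, f(3.75) = 18.828125, f(4) = 17, f(4.25) = 14.296875.
Sum = Σ Δx_i · f(x_i).
Sum = 36.48046875.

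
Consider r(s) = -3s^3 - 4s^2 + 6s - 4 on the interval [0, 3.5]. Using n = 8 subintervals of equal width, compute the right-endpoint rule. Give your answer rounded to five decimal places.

-183.43042

Δs = (3.5 − 0)/8 = 0.4375.
Right endpoints: 0.4375, 0.875, 1.3125, 1.75, 2.1875, 2.625, 3.0625, 3.5.
r(0.4375) = -9797/4096, r(0.875) = -1957/512, r(1.3125) = -40135/4096, r(1.75) = -21.828125, r(2.1875) = -169649/4096, r(2.625) = -35879/512, r(3.0625) = -447731/4096, r(3.5) = -160.625.
Sum = Δs · [r(0.4375) + r(0.875) + r(1.3125) + ...].
Sum ≈ -183.43042.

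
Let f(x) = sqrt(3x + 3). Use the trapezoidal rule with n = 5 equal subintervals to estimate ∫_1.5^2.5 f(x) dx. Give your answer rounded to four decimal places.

2.9962

Δx = (2.5 − 1.5)/5 = 0.2.
f(1.5) ≈ 2.7386, f(1.7) ≈ 2.8460, f(1.9) ≈ 2.9496, f(2.1) ≈ 3.0496, f(2.3) ≈ 3.1464, f(2.5) ≈ 3.2404.
T_5 = (Δx/2)·[f(x_0) + 2f(x_1) + ... + 2f(x_{4}) + f(x_5)].
Sum ≈ 2.9962.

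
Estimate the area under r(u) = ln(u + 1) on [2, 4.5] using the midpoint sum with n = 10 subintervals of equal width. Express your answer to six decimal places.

3.580672

Δu = (4.5 − 2)/10 = 0.25.
Midpoints: 2.125, 2.375, 2.625, 2.875, 3.125, 3.375, 3.625, 3.875, 4.125, 4.375.
r(2.125) ≈ 1.139434, r(2.375) ≈ 1.216395, r(2.625) ≈ 1.287854, r(2.875) ≈ 1.354546, r(3.125) ≈ 1.417066, r(3.375) ≈ 1.475907, r(3.625) ≈ 1.531476, r(3.875) ≈ 1.584120, r(4.125) ≈ 1.634131, r(4.375) ≈ 1.681759.
Sum = Δu · [r(2.125) + r(2.375) + r(2.625) + ...].
Sum ≈ 3.580672.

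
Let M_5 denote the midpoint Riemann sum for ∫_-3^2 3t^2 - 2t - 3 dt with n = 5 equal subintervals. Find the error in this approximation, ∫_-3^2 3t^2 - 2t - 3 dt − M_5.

Exact integral: ∫_-3^2 f(t) dt = 25.
M_5 = 23.75.
Error = 25 − 23.75 = 1.25.

1.25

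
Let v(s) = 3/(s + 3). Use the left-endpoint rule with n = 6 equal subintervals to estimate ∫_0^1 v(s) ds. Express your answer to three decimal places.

Δs = (1 − 0)/6 = 1/6.
Left endpoints: 0, 1/6, 1/3, 0.5, 2/3, 5/6.
v(0) = 1, v(1/6) = 18/19, v(1/3) = 0.9, v(0.5) = 6/7, v(2/3) = 9/11, v(5/6) = 18/23.
Sum = Δs · [v(0) + v(1/6) + v(1/3) + ...].
Sum ≈ 0.884.

0.884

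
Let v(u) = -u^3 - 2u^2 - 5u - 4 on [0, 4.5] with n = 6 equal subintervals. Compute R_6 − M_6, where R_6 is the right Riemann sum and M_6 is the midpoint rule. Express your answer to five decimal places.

-63.33398

R_6 = -293.37890625.
M_6 ≈ -230.0449219.
R_6 − M_6 ≈ -63.33398.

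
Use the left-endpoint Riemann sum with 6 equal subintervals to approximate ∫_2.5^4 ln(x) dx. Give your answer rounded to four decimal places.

Δx = (4 − 2.5)/6 = 0.25.
Left endpoints: 2.5, 2.75, 3, 3.25, 3.5, 3.75.
f(2.5) ≈ 0.9163, f(2.75) ≈ 1.0116, f(3) ≈ 1.0986, f(3.25) ≈ 1.1787, f(3.5) ≈ 1.2528, f(3.75) ≈ 1.3218.
Sum = Δx · [f(2.5) + f(2.75) + f(3) + ...].
Sum ≈ 1.6949.

1.6949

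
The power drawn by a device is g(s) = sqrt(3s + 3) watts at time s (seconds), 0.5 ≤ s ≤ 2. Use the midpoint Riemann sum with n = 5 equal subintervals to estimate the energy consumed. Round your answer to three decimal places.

3.879

Δs = (2 − 0.5)/5 = 0.3.
Midpoints: 0.65, 0.95, 1.25, 1.55, 1.85.
g(0.65) ≈ 2.225, g(0.95) ≈ 2.419, g(1.25) ≈ 2.598, g(1.55) ≈ 2.766, g(1.85) ≈ 2.924.
Sum = Δs · [g(0.65) + g(0.95) + g(1.25) + g(1.55) + g(1.85)].
Sum ≈ 3.879.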